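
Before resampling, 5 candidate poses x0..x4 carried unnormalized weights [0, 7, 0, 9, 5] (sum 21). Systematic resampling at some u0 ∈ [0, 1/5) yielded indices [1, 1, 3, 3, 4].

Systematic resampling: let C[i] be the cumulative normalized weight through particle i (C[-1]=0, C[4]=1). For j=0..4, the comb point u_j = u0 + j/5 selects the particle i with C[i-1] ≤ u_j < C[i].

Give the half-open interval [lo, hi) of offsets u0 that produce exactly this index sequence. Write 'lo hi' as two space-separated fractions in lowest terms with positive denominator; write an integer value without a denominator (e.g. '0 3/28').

C = [0, 1/3, 1/3, 16/21, 1]
j=0 picked index 1: u0 ∈ [0, 1/3)
j=1 picked index 1: u0 ∈ [-1/5, 2/15)
j=2 picked index 3: u0 ∈ [-1/15, 38/105)
j=3 picked index 3: u0 ∈ [-4/15, 17/105)
j=4 picked index 4: u0 ∈ [-4/105, 1/5)
intersection: [0, 2/15)

0 2/15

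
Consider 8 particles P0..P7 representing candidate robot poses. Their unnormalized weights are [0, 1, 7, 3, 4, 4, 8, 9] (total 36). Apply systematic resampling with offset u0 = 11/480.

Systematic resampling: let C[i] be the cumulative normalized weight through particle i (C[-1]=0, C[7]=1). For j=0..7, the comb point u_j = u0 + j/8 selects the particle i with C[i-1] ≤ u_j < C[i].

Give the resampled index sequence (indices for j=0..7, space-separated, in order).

1 2 3 4 5 6 7 7

C = [0, 1/36, 2/9, 11/36, 5/12, 19/36, 3/4, 1]
j=0: u_0=11/480 ∈ [0, 1/36) → index 1
j=1: u_1=71/480 ∈ [1/36, 2/9) → index 2
j=2: u_2=131/480 ∈ [2/9, 11/36) → index 3
j=3: u_3=191/480 ∈ [11/36, 5/12) → index 4
j=4: u_4=251/480 ∈ [5/12, 19/36) → index 5
j=5: u_5=311/480 ∈ [19/36, 3/4) → index 6
j=6: u_6=371/480 ∈ [3/4, 1) → index 7
j=7: u_7=431/480 ∈ [3/4, 1) → index 7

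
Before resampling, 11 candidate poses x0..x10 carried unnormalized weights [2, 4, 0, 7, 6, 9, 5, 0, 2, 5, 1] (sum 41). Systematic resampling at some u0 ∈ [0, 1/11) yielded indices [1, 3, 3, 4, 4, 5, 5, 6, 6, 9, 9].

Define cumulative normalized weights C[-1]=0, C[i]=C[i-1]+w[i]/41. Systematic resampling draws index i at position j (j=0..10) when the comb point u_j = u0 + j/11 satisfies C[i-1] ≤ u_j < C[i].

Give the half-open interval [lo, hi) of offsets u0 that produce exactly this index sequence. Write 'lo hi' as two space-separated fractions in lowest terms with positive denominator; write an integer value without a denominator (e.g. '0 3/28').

25/451 30/451

C = [2/41, 6/41, 6/41, 13/41, 19/41, 28/41, 33/41, 33/41, 35/41, 40/41, 1]
j=0 picked index 1: u0 ∈ [2/41, 6/41)
j=1 picked index 3: u0 ∈ [25/451, 102/451)
j=2 picked index 3: u0 ∈ [-16/451, 61/451)
j=3 picked index 4: u0 ∈ [20/451, 86/451)
j=4 picked index 4: u0 ∈ [-21/451, 45/451)
j=5 picked index 5: u0 ∈ [4/451, 103/451)
j=6 picked index 5: u0 ∈ [-37/451, 62/451)
j=7 picked index 6: u0 ∈ [21/451, 76/451)
j=8 picked index 6: u0 ∈ [-20/451, 35/451)
j=9 picked index 9: u0 ∈ [16/451, 71/451)
j=10 picked index 9: u0 ∈ [-25/451, 30/451)
intersection: [25/451, 30/451)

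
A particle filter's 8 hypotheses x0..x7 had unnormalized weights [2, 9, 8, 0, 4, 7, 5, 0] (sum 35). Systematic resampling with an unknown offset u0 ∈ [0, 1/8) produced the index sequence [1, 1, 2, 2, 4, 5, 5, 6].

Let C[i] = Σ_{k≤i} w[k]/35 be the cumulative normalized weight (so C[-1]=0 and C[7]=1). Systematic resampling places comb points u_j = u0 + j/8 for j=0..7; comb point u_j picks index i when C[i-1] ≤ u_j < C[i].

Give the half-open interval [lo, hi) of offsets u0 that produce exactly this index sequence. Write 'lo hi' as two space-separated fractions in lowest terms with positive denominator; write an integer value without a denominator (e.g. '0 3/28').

C = [2/35, 11/35, 19/35, 19/35, 23/35, 6/7, 1, 1]
j=0 picked index 1: u0 ∈ [2/35, 11/35)
j=1 picked index 1: u0 ∈ [-19/280, 53/280)
j=2 picked index 2: u0 ∈ [9/140, 41/140)
j=3 picked index 2: u0 ∈ [-17/280, 47/280)
j=4 picked index 4: u0 ∈ [3/70, 11/70)
j=5 picked index 5: u0 ∈ [9/280, 13/56)
j=6 picked index 5: u0 ∈ [-13/140, 3/28)
j=7 picked index 6: u0 ∈ [-1/56, 1/8)
intersection: [9/140, 3/28)

9/140 3/28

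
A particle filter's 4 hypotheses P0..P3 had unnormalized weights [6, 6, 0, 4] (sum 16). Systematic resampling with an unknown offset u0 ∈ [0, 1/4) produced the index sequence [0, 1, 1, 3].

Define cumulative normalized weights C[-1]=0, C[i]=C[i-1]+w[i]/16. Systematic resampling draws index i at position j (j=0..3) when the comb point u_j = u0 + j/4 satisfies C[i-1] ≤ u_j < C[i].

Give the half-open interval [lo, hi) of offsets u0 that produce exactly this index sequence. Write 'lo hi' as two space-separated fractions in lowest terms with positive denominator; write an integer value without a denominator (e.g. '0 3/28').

C = [3/8, 3/4, 3/4, 1]
j=0 picked index 0: u0 ∈ [0, 3/8)
j=1 picked index 1: u0 ∈ [1/8, 1/2)
j=2 picked index 1: u0 ∈ [-1/8, 1/4)
j=3 picked index 3: u0 ∈ [0, 1/4)
intersection: [1/8, 1/4)

1/8 1/4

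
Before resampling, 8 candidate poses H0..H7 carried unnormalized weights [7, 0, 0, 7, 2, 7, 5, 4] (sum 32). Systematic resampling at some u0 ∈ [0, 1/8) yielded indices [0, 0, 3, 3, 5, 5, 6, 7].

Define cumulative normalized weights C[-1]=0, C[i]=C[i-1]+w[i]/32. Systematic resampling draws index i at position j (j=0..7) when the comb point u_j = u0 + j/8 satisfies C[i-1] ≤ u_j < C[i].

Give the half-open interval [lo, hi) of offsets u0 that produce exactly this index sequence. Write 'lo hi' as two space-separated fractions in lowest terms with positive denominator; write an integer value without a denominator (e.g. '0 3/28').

C = [7/32, 7/32, 7/32, 7/16, 1/2, 23/32, 7/8, 1]
j=0 picked index 0: u0 ∈ [0, 7/32)
j=1 picked index 0: u0 ∈ [-1/8, 3/32)
j=2 picked index 3: u0 ∈ [-1/32, 3/16)
j=3 picked index 3: u0 ∈ [-5/32, 1/16)
j=4 picked index 5: u0 ∈ [0, 7/32)
j=5 picked index 5: u0 ∈ [-1/8, 3/32)
j=6 picked index 6: u0 ∈ [-1/32, 1/8)
j=7 picked index 7: u0 ∈ [0, 1/8)
intersection: [0, 1/16)

0 1/16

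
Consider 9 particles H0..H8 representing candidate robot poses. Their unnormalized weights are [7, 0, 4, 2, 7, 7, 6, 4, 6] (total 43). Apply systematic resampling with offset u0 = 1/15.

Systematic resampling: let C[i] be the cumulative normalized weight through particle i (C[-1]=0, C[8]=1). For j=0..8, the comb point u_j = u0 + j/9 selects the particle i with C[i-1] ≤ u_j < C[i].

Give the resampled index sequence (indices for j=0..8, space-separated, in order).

0 2 3 4 5 5 6 7 8

C = [7/43, 7/43, 11/43, 13/43, 20/43, 27/43, 33/43, 37/43, 1]
j=0: u_0=1/15 ∈ [0, 7/43) → index 0
j=1: u_1=8/45 ∈ [7/43, 11/43) → index 2
j=2: u_2=13/45 ∈ [11/43, 13/43) → index 3
j=3: u_3=2/5 ∈ [13/43, 20/43) → index 4
j=4: u_4=23/45 ∈ [20/43, 27/43) → index 5
j=5: u_5=28/45 ∈ [20/43, 27/43) → index 5
j=6: u_6=11/15 ∈ [27/43, 33/43) → index 6
j=7: u_7=38/45 ∈ [33/43, 37/43) → index 7
j=8: u_8=43/45 ∈ [37/43, 1) → index 8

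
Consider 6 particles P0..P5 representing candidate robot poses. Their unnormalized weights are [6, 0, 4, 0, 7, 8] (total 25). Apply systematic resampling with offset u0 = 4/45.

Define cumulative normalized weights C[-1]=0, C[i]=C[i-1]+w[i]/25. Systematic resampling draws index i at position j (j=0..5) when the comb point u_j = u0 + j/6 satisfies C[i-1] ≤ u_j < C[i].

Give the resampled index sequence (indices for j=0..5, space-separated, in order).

0 2 4 4 5 5

C = [6/25, 6/25, 2/5, 2/5, 17/25, 1]
j=0: u_0=4/45 ∈ [0, 6/25) → index 0
j=1: u_1=23/90 ∈ [6/25, 2/5) → index 2
j=2: u_2=19/45 ∈ [2/5, 17/25) → index 4
j=3: u_3=53/90 ∈ [2/5, 17/25) → index 4
j=4: u_4=34/45 ∈ [17/25, 1) → index 5
j=5: u_5=83/90 ∈ [17/25, 1) → index 5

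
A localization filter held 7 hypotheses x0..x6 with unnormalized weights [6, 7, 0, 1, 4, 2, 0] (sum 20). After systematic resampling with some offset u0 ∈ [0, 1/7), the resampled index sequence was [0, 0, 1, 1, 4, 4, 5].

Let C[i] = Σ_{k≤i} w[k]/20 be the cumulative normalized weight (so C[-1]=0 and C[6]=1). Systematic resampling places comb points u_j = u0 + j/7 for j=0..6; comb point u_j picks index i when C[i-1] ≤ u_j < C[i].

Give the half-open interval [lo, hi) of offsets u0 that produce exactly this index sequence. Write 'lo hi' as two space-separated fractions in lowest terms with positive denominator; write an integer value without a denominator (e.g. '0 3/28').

C = [3/10, 13/20, 13/20, 7/10, 9/10, 1, 1]
j=0 picked index 0: u0 ∈ [0, 3/10)
j=1 picked index 0: u0 ∈ [-1/7, 11/70)
j=2 picked index 1: u0 ∈ [1/70, 51/140)
j=3 picked index 1: u0 ∈ [-9/70, 31/140)
j=4 picked index 4: u0 ∈ [9/70, 23/70)
j=5 picked index 4: u0 ∈ [-1/70, 13/70)
j=6 picked index 5: u0 ∈ [3/70, 1/7)
intersection: [9/70, 1/7)

9/70 1/7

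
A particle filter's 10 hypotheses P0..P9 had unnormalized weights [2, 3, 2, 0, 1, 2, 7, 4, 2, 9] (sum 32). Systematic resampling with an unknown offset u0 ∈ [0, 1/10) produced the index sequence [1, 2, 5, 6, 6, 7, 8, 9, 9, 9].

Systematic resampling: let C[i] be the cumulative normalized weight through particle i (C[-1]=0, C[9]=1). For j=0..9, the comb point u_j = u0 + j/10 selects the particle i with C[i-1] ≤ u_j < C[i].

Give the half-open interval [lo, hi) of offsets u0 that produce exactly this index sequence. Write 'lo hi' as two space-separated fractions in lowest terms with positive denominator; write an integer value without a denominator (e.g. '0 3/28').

C = [1/16, 5/32, 7/32, 7/32, 1/4, 5/16, 17/32, 21/32, 23/32, 1]
j=0 picked index 1: u0 ∈ [1/16, 5/32)
j=1 picked index 2: u0 ∈ [9/160, 19/160)
j=2 picked index 5: u0 ∈ [1/20, 9/80)
j=3 picked index 6: u0 ∈ [1/80, 37/160)
j=4 picked index 6: u0 ∈ [-7/80, 21/160)
j=5 picked index 7: u0 ∈ [1/32, 5/32)
j=6 picked index 8: u0 ∈ [9/160, 19/160)
j=7 picked index 9: u0 ∈ [3/160, 3/10)
j=8 picked index 9: u0 ∈ [-13/160, 1/5)
j=9 picked index 9: u0 ∈ [-29/160, 1/10)
intersection: [1/16, 1/10)

1/16 1/10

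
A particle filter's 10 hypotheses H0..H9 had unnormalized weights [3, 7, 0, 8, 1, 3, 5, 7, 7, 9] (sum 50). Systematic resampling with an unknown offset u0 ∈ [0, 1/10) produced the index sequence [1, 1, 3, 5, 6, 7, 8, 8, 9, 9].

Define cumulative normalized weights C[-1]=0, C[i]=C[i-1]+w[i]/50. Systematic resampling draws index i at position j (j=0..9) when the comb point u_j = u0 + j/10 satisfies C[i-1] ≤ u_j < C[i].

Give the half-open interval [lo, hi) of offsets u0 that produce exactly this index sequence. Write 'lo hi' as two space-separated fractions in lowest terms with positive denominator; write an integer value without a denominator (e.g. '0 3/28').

2/25 1/10

C = [3/50, 1/5, 1/5, 9/25, 19/50, 11/25, 27/50, 17/25, 41/50, 1]
j=0 picked index 1: u0 ∈ [3/50, 1/5)
j=1 picked index 1: u0 ∈ [-1/25, 1/10)
j=2 picked index 3: u0 ∈ [0, 4/25)
j=3 picked index 5: u0 ∈ [2/25, 7/50)
j=4 picked index 6: u0 ∈ [1/25, 7/50)
j=5 picked index 7: u0 ∈ [1/25, 9/50)
j=6 picked index 8: u0 ∈ [2/25, 11/50)
j=7 picked index 8: u0 ∈ [-1/50, 3/25)
j=8 picked index 9: u0 ∈ [1/50, 1/5)
j=9 picked index 9: u0 ∈ [-2/25, 1/10)
intersection: [2/25, 1/10)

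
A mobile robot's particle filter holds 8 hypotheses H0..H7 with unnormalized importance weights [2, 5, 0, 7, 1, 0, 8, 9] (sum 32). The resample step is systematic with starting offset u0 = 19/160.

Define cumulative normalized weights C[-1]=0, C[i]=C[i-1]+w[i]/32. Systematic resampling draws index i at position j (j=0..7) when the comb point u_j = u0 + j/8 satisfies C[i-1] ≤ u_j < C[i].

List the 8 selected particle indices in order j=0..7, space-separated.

C = [1/16, 7/32, 7/32, 7/16, 15/32, 15/32, 23/32, 1]
j=0: u_0=19/160 ∈ [1/16, 7/32) → index 1
j=1: u_1=39/160 ∈ [7/32, 7/16) → index 3
j=2: u_2=59/160 ∈ [7/32, 7/16) → index 3
j=3: u_3=79/160 ∈ [15/32, 23/32) → index 6
j=4: u_4=99/160 ∈ [15/32, 23/32) → index 6
j=5: u_5=119/160 ∈ [23/32, 1) → index 7
j=6: u_6=139/160 ∈ [23/32, 1) → index 7
j=7: u_7=159/160 ∈ [23/32, 1) → index 7

1 3 3 6 6 7 7 7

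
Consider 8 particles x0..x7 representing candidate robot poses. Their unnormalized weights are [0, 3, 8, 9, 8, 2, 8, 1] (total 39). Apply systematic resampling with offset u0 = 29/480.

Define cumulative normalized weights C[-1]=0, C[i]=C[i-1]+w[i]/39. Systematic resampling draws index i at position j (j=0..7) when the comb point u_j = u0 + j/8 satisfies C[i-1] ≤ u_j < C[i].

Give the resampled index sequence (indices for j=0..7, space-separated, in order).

1 2 3 3 4 4 6 6

C = [0, 1/13, 11/39, 20/39, 28/39, 10/13, 38/39, 1]
j=0: u_0=29/480 ∈ [0, 1/13) → index 1
j=1: u_1=89/480 ∈ [1/13, 11/39) → index 2
j=2: u_2=149/480 ∈ [11/39, 20/39) → index 3
j=3: u_3=209/480 ∈ [11/39, 20/39) → index 3
j=4: u_4=269/480 ∈ [20/39, 28/39) → index 4
j=5: u_5=329/480 ∈ [20/39, 28/39) → index 4
j=6: u_6=389/480 ∈ [10/13, 38/39) → index 6
j=7: u_7=449/480 ∈ [10/13, 38/39) → index 6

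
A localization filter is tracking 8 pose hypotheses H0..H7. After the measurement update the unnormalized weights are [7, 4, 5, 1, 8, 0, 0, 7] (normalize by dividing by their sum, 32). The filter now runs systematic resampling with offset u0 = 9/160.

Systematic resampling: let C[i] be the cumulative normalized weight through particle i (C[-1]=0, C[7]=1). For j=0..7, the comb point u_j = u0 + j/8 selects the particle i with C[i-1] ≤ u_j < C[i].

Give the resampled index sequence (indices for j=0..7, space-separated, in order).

0 0 1 2 4 4 7 7

C = [7/32, 11/32, 1/2, 17/32, 25/32, 25/32, 25/32, 1]
j=0: u_0=9/160 ∈ [0, 7/32) → index 0
j=1: u_1=29/160 ∈ [0, 7/32) → index 0
j=2: u_2=49/160 ∈ [7/32, 11/32) → index 1
j=3: u_3=69/160 ∈ [11/32, 1/2) → index 2
j=4: u_4=89/160 ∈ [17/32, 25/32) → index 4
j=5: u_5=109/160 ∈ [17/32, 25/32) → index 4
j=6: u_6=129/160 ∈ [25/32, 1) → index 7
j=7: u_7=149/160 ∈ [25/32, 1) → index 7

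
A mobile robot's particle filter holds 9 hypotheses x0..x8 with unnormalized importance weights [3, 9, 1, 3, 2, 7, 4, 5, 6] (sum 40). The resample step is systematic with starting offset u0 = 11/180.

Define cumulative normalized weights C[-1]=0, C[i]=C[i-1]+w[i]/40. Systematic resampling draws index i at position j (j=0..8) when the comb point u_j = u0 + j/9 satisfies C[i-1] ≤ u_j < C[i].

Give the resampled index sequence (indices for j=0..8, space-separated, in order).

0 1 1 3 5 5 7 7 8

C = [3/40, 3/10, 13/40, 2/5, 9/20, 5/8, 29/40, 17/20, 1]
j=0: u_0=11/180 ∈ [0, 3/40) → index 0
j=1: u_1=31/180 ∈ [3/40, 3/10) → index 1
j=2: u_2=17/60 ∈ [3/40, 3/10) → index 1
j=3: u_3=71/180 ∈ [13/40, 2/5) → index 3
j=4: u_4=91/180 ∈ [9/20, 5/8) → index 5
j=5: u_5=37/60 ∈ [9/20, 5/8) → index 5
j=6: u_6=131/180 ∈ [29/40, 17/20) → index 7
j=7: u_7=151/180 ∈ [29/40, 17/20) → index 7
j=8: u_8=19/20 ∈ [17/20, 1) → index 8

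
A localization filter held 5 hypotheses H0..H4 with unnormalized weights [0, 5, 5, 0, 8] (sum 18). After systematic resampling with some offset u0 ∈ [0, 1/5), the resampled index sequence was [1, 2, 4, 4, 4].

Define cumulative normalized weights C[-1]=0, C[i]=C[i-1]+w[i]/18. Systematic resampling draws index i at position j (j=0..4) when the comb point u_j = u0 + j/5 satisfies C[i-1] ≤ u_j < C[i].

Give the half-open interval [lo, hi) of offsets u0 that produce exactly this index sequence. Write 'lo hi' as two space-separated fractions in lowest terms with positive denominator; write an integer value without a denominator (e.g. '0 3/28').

C = [0, 5/18, 5/9, 5/9, 1]
j=0 picked index 1: u0 ∈ [0, 5/18)
j=1 picked index 2: u0 ∈ [7/90, 16/45)
j=2 picked index 4: u0 ∈ [7/45, 3/5)
j=3 picked index 4: u0 ∈ [-2/45, 2/5)
j=4 picked index 4: u0 ∈ [-11/45, 1/5)
intersection: [7/45, 1/5)

7/45 1/5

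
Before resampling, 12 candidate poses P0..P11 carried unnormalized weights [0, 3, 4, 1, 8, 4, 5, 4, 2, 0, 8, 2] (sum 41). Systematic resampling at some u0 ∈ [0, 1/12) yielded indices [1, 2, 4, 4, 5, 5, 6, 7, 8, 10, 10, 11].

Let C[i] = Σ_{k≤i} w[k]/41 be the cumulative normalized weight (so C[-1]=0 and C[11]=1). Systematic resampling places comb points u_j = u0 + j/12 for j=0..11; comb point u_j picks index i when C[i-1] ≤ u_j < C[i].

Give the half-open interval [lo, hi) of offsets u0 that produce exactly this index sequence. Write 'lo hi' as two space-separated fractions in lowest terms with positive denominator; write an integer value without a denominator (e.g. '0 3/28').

C = [0, 3/41, 7/41, 8/41, 16/41, 20/41, 25/41, 29/41, 31/41, 31/41, 39/41, 1]
j=0 picked index 1: u0 ∈ [0, 3/41)
j=1 picked index 2: u0 ∈ [-5/492, 43/492)
j=2 picked index 4: u0 ∈ [7/246, 55/246)
j=3 picked index 4: u0 ∈ [-9/164, 23/164)
j=4 picked index 5: u0 ∈ [7/123, 19/123)
j=5 picked index 5: u0 ∈ [-13/492, 35/492)
j=6 picked index 6: u0 ∈ [-1/82, 9/82)
j=7 picked index 7: u0 ∈ [13/492, 61/492)
j=8 picked index 8: u0 ∈ [5/123, 11/123)
j=9 picked index 10: u0 ∈ [1/164, 33/164)
j=10 picked index 10: u0 ∈ [-19/246, 29/246)
j=11 picked index 11: u0 ∈ [17/492, 1/12)
intersection: [7/123, 35/492)

7/123 35/492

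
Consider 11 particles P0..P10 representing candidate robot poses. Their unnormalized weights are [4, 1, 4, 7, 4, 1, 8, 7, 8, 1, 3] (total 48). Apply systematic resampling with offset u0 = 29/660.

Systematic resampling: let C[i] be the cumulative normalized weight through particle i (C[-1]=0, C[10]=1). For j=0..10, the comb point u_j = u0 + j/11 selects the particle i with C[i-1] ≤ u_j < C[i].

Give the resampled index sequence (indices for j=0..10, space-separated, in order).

0 2 3 3 4 6 6 7 8 8 10

C = [1/12, 5/48, 3/16, 1/3, 5/12, 7/16, 29/48, 3/4, 11/12, 15/16, 1]
j=0: u_0=29/660 ∈ [0, 1/12) → index 0
j=1: u_1=89/660 ∈ [5/48, 3/16) → index 2
j=2: u_2=149/660 ∈ [3/16, 1/3) → index 3
j=3: u_3=19/60 ∈ [3/16, 1/3) → index 3
j=4: u_4=269/660 ∈ [1/3, 5/12) → index 4
j=5: u_5=329/660 ∈ [7/16, 29/48) → index 6
j=6: u_6=389/660 ∈ [7/16, 29/48) → index 6
j=7: u_7=449/660 ∈ [29/48, 3/4) → index 7
j=8: u_8=509/660 ∈ [3/4, 11/12) → index 8
j=9: u_9=569/660 ∈ [3/4, 11/12) → index 8
j=10: u_10=629/660 ∈ [15/16, 1) → index 10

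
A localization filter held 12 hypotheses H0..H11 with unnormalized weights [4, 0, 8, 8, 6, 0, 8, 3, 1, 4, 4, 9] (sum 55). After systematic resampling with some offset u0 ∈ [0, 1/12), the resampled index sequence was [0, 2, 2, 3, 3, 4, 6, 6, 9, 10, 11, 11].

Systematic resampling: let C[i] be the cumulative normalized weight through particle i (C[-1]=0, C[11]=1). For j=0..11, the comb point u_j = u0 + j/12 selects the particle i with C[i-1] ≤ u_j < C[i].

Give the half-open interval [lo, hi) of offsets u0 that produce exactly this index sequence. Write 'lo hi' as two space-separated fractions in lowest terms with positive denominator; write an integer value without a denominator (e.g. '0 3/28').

4/165 1/33

C = [4/55, 4/55, 12/55, 4/11, 26/55, 26/55, 34/55, 37/55, 38/55, 42/55, 46/55, 1]
j=0 picked index 0: u0 ∈ [0, 4/55)
j=1 picked index 2: u0 ∈ [-7/660, 89/660)
j=2 picked index 2: u0 ∈ [-31/330, 17/330)
j=3 picked index 3: u0 ∈ [-7/220, 5/44)
j=4 picked index 3: u0 ∈ [-19/165, 1/33)
j=5 picked index 4: u0 ∈ [-7/132, 37/660)
j=6 picked index 6: u0 ∈ [-3/110, 13/110)
j=7 picked index 6: u0 ∈ [-73/660, 23/660)
j=8 picked index 9: u0 ∈ [4/165, 16/165)
j=9 picked index 10: u0 ∈ [3/220, 19/220)
j=10 picked index 11: u0 ∈ [1/330, 1/6)
j=11 picked index 11: u0 ∈ [-53/660, 1/12)
intersection: [4/165, 1/33)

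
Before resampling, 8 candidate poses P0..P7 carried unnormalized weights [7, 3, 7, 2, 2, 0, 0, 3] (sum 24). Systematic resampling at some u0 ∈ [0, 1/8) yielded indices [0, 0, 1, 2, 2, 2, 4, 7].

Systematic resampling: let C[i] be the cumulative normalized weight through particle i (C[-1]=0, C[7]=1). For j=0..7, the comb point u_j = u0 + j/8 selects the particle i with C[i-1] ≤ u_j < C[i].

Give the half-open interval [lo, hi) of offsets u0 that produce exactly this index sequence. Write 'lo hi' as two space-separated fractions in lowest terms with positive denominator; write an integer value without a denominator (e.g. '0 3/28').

1/24 1/12

C = [7/24, 5/12, 17/24, 19/24, 7/8, 7/8, 7/8, 1]
j=0 picked index 0: u0 ∈ [0, 7/24)
j=1 picked index 0: u0 ∈ [-1/8, 1/6)
j=2 picked index 1: u0 ∈ [1/24, 1/6)
j=3 picked index 2: u0 ∈ [1/24, 1/3)
j=4 picked index 2: u0 ∈ [-1/12, 5/24)
j=5 picked index 2: u0 ∈ [-5/24, 1/12)
j=6 picked index 4: u0 ∈ [1/24, 1/8)
j=7 picked index 7: u0 ∈ [0, 1/8)
intersection: [1/24, 1/12)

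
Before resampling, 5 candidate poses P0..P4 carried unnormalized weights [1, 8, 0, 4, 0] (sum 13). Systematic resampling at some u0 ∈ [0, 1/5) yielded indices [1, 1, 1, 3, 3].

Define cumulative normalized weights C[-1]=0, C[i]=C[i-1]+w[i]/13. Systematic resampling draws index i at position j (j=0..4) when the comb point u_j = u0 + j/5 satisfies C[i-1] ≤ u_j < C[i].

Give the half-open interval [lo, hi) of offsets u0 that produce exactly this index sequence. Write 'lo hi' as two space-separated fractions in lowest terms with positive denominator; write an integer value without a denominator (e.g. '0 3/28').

6/65 1/5

C = [1/13, 9/13, 9/13, 1, 1]
j=0 picked index 1: u0 ∈ [1/13, 9/13)
j=1 picked index 1: u0 ∈ [-8/65, 32/65)
j=2 picked index 1: u0 ∈ [-21/65, 19/65)
j=3 picked index 3: u0 ∈ [6/65, 2/5)
j=4 picked index 3: u0 ∈ [-7/65, 1/5)
intersection: [6/65, 1/5)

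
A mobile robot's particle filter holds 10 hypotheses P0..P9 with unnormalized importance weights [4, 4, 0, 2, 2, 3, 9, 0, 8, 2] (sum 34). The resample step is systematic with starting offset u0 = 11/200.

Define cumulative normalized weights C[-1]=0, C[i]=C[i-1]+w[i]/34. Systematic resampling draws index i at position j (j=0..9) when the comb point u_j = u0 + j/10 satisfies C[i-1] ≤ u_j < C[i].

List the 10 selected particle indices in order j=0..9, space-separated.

0 1 3 5 6 6 6 8 8 9

C = [2/17, 4/17, 4/17, 5/17, 6/17, 15/34, 12/17, 12/17, 16/17, 1]
j=0: u_0=11/200 ∈ [0, 2/17) → index 0
j=1: u_1=31/200 ∈ [2/17, 4/17) → index 1
j=2: u_2=51/200 ∈ [4/17, 5/17) → index 3
j=3: u_3=71/200 ∈ [6/17, 15/34) → index 5
j=4: u_4=91/200 ∈ [15/34, 12/17) → index 6
j=5: u_5=111/200 ∈ [15/34, 12/17) → index 6
j=6: u_6=131/200 ∈ [15/34, 12/17) → index 6
j=7: u_7=151/200 ∈ [12/17, 16/17) → index 8
j=8: u_8=171/200 ∈ [12/17, 16/17) → index 8
j=9: u_9=191/200 ∈ [16/17, 1) → index 9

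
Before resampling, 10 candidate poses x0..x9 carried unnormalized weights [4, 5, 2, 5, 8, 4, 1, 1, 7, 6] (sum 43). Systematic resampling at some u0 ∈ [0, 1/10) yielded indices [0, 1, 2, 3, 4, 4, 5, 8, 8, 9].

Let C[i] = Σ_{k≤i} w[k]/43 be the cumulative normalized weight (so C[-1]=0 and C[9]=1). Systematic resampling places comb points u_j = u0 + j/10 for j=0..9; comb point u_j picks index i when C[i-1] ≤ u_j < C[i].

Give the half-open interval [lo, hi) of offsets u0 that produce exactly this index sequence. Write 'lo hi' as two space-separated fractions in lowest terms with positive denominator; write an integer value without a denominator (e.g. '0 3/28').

C = [4/43, 9/43, 11/43, 16/43, 24/43, 28/43, 29/43, 30/43, 37/43, 1]
j=0 picked index 0: u0 ∈ [0, 4/43)
j=1 picked index 1: u0 ∈ [-3/430, 47/430)
j=2 picked index 2: u0 ∈ [2/215, 12/215)
j=3 picked index 3: u0 ∈ [-19/430, 31/430)
j=4 picked index 4: u0 ∈ [-6/215, 34/215)
j=5 picked index 4: u0 ∈ [-11/86, 5/86)
j=6 picked index 5: u0 ∈ [-9/215, 11/215)
j=7 picked index 8: u0 ∈ [-1/430, 69/430)
j=8 picked index 8: u0 ∈ [-22/215, 13/215)
j=9 picked index 9: u0 ∈ [-17/430, 1/10)
intersection: [2/215, 11/215)

2/215 11/215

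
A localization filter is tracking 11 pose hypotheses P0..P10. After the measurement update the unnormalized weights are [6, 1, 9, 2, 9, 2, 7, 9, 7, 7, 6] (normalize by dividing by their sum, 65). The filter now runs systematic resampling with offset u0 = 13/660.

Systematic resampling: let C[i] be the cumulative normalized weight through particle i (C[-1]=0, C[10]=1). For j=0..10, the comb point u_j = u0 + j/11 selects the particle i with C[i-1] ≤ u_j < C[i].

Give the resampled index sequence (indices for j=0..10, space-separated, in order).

0 2 2 4 4 6 7 7 8 9 10

C = [6/65, 7/65, 16/65, 18/65, 27/65, 29/65, 36/65, 9/13, 4/5, 59/65, 1]
j=0: u_0=13/660 ∈ [0, 6/65) → index 0
j=1: u_1=73/660 ∈ [7/65, 16/65) → index 2
j=2: u_2=133/660 ∈ [7/65, 16/65) → index 2
j=3: u_3=193/660 ∈ [18/65, 27/65) → index 4
j=4: u_4=23/60 ∈ [18/65, 27/65) → index 4
j=5: u_5=313/660 ∈ [29/65, 36/65) → index 6
j=6: u_6=373/660 ∈ [36/65, 9/13) → index 7
j=7: u_7=433/660 ∈ [36/65, 9/13) → index 7
j=8: u_8=493/660 ∈ [9/13, 4/5) → index 8
j=9: u_9=553/660 ∈ [4/5, 59/65) → index 9
j=10: u_10=613/660 ∈ [59/65, 1) → index 10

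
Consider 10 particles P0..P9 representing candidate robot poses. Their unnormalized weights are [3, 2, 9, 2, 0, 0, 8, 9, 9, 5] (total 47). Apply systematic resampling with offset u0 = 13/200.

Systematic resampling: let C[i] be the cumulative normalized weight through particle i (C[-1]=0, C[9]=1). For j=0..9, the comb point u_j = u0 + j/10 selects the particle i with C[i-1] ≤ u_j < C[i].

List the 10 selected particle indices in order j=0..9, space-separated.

1 2 2 6 6 7 7 8 8 9

C = [3/47, 5/47, 14/47, 16/47, 16/47, 16/47, 24/47, 33/47, 42/47, 1]
j=0: u_0=13/200 ∈ [3/47, 5/47) → index 1
j=1: u_1=33/200 ∈ [5/47, 14/47) → index 2
j=2: u_2=53/200 ∈ [5/47, 14/47) → index 2
j=3: u_3=73/200 ∈ [16/47, 24/47) → index 6
j=4: u_4=93/200 ∈ [16/47, 24/47) → index 6
j=5: u_5=113/200 ∈ [24/47, 33/47) → index 7
j=6: u_6=133/200 ∈ [24/47, 33/47) → index 7
j=7: u_7=153/200 ∈ [33/47, 42/47) → index 8
j=8: u_8=173/200 ∈ [33/47, 42/47) → index 8
j=9: u_9=193/200 ∈ [42/47, 1) → index 9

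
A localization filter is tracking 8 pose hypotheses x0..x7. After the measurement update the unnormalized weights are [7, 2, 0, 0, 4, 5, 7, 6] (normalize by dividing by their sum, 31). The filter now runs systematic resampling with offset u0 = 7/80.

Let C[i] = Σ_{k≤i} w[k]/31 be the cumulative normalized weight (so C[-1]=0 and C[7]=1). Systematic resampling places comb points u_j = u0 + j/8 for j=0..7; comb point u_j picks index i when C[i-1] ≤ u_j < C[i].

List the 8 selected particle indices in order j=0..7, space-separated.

C = [7/31, 9/31, 9/31, 9/31, 13/31, 18/31, 25/31, 1]
j=0: u_0=7/80 ∈ [0, 7/31) → index 0
j=1: u_1=17/80 ∈ [0, 7/31) → index 0
j=2: u_2=27/80 ∈ [9/31, 13/31) → index 4
j=3: u_3=37/80 ∈ [13/31, 18/31) → index 5
j=4: u_4=47/80 ∈ [18/31, 25/31) → index 6
j=5: u_5=57/80 ∈ [18/31, 25/31) → index 6
j=6: u_6=67/80 ∈ [25/31, 1) → index 7
j=7: u_7=77/80 ∈ [25/31, 1) → index 7

0 0 4 5 6 6 7 7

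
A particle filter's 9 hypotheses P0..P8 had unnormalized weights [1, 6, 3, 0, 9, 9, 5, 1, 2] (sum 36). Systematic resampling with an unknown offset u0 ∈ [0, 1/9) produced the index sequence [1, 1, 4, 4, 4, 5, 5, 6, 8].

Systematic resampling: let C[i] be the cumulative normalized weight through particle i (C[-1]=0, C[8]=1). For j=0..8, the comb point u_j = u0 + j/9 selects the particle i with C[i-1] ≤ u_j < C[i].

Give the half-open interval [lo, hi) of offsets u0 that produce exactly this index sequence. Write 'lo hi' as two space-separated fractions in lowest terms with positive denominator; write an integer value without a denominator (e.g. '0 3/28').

1/18 1/12

C = [1/36, 7/36, 5/18, 5/18, 19/36, 7/9, 11/12, 17/18, 1]
j=0 picked index 1: u0 ∈ [1/36, 7/36)
j=1 picked index 1: u0 ∈ [-1/12, 1/12)
j=2 picked index 4: u0 ∈ [1/18, 11/36)
j=3 picked index 4: u0 ∈ [-1/18, 7/36)
j=4 picked index 4: u0 ∈ [-1/6, 1/12)
j=5 picked index 5: u0 ∈ [-1/36, 2/9)
j=6 picked index 5: u0 ∈ [-5/36, 1/9)
j=7 picked index 6: u0 ∈ [0, 5/36)
j=8 picked index 8: u0 ∈ [1/18, 1/9)
intersection: [1/18, 1/12)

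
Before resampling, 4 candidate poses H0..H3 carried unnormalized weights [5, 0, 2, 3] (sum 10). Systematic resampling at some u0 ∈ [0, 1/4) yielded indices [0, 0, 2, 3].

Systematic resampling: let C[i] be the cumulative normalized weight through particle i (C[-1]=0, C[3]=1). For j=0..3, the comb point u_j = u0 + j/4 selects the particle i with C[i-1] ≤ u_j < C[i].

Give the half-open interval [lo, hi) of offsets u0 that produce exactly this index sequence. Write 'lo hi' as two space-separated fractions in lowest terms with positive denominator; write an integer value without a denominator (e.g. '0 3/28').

C = [1/2, 1/2, 7/10, 1]
j=0 picked index 0: u0 ∈ [0, 1/2)
j=1 picked index 0: u0 ∈ [-1/4, 1/4)
j=2 picked index 2: u0 ∈ [0, 1/5)
j=3 picked index 3: u0 ∈ [-1/20, 1/4)
intersection: [0, 1/5)

0 1/5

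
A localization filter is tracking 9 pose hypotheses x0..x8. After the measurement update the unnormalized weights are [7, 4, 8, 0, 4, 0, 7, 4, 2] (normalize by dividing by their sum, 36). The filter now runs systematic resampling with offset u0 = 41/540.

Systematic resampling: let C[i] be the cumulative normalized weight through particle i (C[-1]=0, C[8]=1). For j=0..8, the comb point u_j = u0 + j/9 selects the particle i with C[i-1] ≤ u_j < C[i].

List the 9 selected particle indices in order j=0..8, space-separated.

C = [7/36, 11/36, 19/36, 19/36, 23/36, 23/36, 5/6, 17/18, 1]
j=0: u_0=41/540 ∈ [0, 7/36) → index 0
j=1: u_1=101/540 ∈ [0, 7/36) → index 0
j=2: u_2=161/540 ∈ [7/36, 11/36) → index 1
j=3: u_3=221/540 ∈ [11/36, 19/36) → index 2
j=4: u_4=281/540 ∈ [11/36, 19/36) → index 2
j=5: u_5=341/540 ∈ [19/36, 23/36) → index 4
j=6: u_6=401/540 ∈ [23/36, 5/6) → index 6
j=7: u_7=461/540 ∈ [5/6, 17/18) → index 7
j=8: u_8=521/540 ∈ [17/18, 1) → index 8

0 0 1 2 2 4 6 7 8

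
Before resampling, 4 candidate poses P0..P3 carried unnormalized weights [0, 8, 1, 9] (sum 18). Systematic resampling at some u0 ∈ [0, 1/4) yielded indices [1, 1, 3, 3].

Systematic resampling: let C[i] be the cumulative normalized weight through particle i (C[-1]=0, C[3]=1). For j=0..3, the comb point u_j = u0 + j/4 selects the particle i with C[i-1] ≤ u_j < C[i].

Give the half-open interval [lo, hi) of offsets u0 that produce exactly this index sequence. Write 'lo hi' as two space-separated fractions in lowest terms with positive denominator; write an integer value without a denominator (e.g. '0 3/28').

C = [0, 4/9, 1/2, 1]
j=0 picked index 1: u0 ∈ [0, 4/9)
j=1 picked index 1: u0 ∈ [-1/4, 7/36)
j=2 picked index 3: u0 ∈ [0, 1/2)
j=3 picked index 3: u0 ∈ [-1/4, 1/4)
intersection: [0, 7/36)

0 7/36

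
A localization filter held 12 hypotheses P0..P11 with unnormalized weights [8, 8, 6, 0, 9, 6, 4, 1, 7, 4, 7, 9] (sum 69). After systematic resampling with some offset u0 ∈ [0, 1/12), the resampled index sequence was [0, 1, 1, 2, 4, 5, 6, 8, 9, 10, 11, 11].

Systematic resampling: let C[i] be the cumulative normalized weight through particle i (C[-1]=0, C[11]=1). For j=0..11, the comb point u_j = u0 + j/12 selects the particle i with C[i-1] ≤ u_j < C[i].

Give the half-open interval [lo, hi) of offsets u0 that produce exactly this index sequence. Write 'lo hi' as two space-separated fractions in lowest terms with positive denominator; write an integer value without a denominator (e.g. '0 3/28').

1/23 3/46

C = [8/69, 16/69, 22/69, 22/69, 31/69, 37/69, 41/69, 14/23, 49/69, 53/69, 20/23, 1]
j=0 picked index 0: u0 ∈ [0, 8/69)
j=1 picked index 1: u0 ∈ [3/92, 41/276)
j=2 picked index 1: u0 ∈ [-7/138, 3/46)
j=3 picked index 2: u0 ∈ [-5/276, 19/276)
j=4 picked index 4: u0 ∈ [-1/69, 8/69)
j=5 picked index 5: u0 ∈ [3/92, 11/92)
j=6 picked index 6: u0 ∈ [5/138, 13/138)
j=7 picked index 8: u0 ∈ [7/276, 35/276)
j=8 picked index 9: u0 ∈ [1/23, 7/69)
j=9 picked index 10: u0 ∈ [5/276, 11/92)
j=10 picked index 11: u0 ∈ [5/138, 1/6)
j=11 picked index 11: u0 ∈ [-13/276, 1/12)
intersection: [1/23, 3/46)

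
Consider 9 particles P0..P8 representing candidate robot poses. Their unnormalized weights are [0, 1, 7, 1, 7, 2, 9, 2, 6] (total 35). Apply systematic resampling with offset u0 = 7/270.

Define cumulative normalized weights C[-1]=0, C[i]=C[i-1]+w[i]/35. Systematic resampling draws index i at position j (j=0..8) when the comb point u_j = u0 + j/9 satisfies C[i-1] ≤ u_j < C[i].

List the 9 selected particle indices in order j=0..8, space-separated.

1 2 3 4 5 6 6 7 8

C = [0, 1/35, 8/35, 9/35, 16/35, 18/35, 27/35, 29/35, 1]
j=0: u_0=7/270 ∈ [0, 1/35) → index 1
j=1: u_1=37/270 ∈ [1/35, 8/35) → index 2
j=2: u_2=67/270 ∈ [8/35, 9/35) → index 3
j=3: u_3=97/270 ∈ [9/35, 16/35) → index 4
j=4: u_4=127/270 ∈ [16/35, 18/35) → index 5
j=5: u_5=157/270 ∈ [18/35, 27/35) → index 6
j=6: u_6=187/270 ∈ [18/35, 27/35) → index 6
j=7: u_7=217/270 ∈ [27/35, 29/35) → index 7
j=8: u_8=247/270 ∈ [29/35, 1) → index 8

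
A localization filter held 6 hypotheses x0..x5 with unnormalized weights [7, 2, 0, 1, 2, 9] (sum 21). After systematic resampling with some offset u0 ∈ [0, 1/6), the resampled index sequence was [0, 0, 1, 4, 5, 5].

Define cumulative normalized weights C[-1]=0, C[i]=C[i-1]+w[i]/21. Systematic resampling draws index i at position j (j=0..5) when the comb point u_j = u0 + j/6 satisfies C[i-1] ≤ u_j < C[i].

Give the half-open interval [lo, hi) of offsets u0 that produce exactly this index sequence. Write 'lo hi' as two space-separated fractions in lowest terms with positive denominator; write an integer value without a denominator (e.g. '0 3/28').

0 1/14

C = [1/3, 3/7, 3/7, 10/21, 4/7, 1]
j=0 picked index 0: u0 ∈ [0, 1/3)
j=1 picked index 0: u0 ∈ [-1/6, 1/6)
j=2 picked index 1: u0 ∈ [0, 2/21)
j=3 picked index 4: u0 ∈ [-1/42, 1/14)
j=4 picked index 5: u0 ∈ [-2/21, 1/3)
j=5 picked index 5: u0 ∈ [-11/42, 1/6)
intersection: [0, 1/14)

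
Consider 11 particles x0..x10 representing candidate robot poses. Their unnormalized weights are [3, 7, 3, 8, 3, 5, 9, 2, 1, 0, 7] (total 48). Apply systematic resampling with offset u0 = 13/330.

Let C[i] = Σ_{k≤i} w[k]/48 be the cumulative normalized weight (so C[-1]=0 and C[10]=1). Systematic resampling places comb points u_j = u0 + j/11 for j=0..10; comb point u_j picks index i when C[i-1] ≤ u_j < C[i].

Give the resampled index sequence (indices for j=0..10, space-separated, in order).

0 1 2 3 3 4 5 6 6 10 10

C = [1/16, 5/24, 13/48, 7/16, 1/2, 29/48, 19/24, 5/6, 41/48, 41/48, 1]
j=0: u_0=13/330 ∈ [0, 1/16) → index 0
j=1: u_1=43/330 ∈ [1/16, 5/24) → index 1
j=2: u_2=73/330 ∈ [5/24, 13/48) → index 2
j=3: u_3=103/330 ∈ [13/48, 7/16) → index 3
j=4: u_4=133/330 ∈ [13/48, 7/16) → index 3
j=5: u_5=163/330 ∈ [7/16, 1/2) → index 4
j=6: u_6=193/330 ∈ [1/2, 29/48) → index 5
j=7: u_7=223/330 ∈ [29/48, 19/24) → index 6
j=8: u_8=23/30 ∈ [29/48, 19/24) → index 6
j=9: u_9=283/330 ∈ [41/48, 1) → index 10
j=10: u_10=313/330 ∈ [41/48, 1) → index 10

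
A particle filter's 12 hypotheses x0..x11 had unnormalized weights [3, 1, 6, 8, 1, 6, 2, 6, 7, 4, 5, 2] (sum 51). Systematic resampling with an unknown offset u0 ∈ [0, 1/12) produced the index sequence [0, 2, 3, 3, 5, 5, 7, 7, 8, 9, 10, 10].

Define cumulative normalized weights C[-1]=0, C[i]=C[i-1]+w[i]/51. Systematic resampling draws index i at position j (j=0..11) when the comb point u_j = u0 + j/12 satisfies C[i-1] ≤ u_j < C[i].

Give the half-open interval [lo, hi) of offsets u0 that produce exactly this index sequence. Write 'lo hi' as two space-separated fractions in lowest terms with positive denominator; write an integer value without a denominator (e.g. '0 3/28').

2/51 3/68

C = [1/17, 4/51, 10/51, 6/17, 19/51, 25/51, 9/17, 11/17, 40/51, 44/51, 49/51, 1]
j=0 picked index 0: u0 ∈ [0, 1/17)
j=1 picked index 2: u0 ∈ [-1/204, 23/204)
j=2 picked index 3: u0 ∈ [1/34, 19/102)
j=3 picked index 3: u0 ∈ [-11/204, 7/68)
j=4 picked index 5: u0 ∈ [2/51, 8/51)
j=5 picked index 5: u0 ∈ [-3/68, 5/68)
j=6 picked index 7: u0 ∈ [1/34, 5/34)
j=7 picked index 7: u0 ∈ [-11/204, 13/204)
j=8 picked index 8: u0 ∈ [-1/51, 2/17)
j=9 picked index 9: u0 ∈ [7/204, 23/204)
j=10 picked index 10: u0 ∈ [1/34, 13/102)
j=11 picked index 10: u0 ∈ [-11/204, 3/68)
intersection: [2/51, 3/68)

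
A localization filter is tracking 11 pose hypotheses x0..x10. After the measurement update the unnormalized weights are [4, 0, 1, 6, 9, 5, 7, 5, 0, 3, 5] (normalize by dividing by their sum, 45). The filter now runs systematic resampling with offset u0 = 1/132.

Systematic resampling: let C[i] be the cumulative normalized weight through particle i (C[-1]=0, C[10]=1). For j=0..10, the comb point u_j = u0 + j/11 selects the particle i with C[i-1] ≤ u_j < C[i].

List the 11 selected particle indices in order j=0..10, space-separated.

0 2 3 4 4 5 5 6 7 9 10

C = [4/45, 4/45, 1/9, 11/45, 4/9, 5/9, 32/45, 37/45, 37/45, 8/9, 1]
j=0: u_0=1/132 ∈ [0, 4/45) → index 0
j=1: u_1=13/132 ∈ [4/45, 1/9) → index 2
j=2: u_2=25/132 ∈ [1/9, 11/45) → index 3
j=3: u_3=37/132 ∈ [11/45, 4/9) → index 4
j=4: u_4=49/132 ∈ [11/45, 4/9) → index 4
j=5: u_5=61/132 ∈ [4/9, 5/9) → index 5
j=6: u_6=73/132 ∈ [4/9, 5/9) → index 5
j=7: u_7=85/132 ∈ [5/9, 32/45) → index 6
j=8: u_8=97/132 ∈ [32/45, 37/45) → index 7
j=9: u_9=109/132 ∈ [37/45, 8/9) → index 9
j=10: u_10=11/12 ∈ [8/9, 1) → index 10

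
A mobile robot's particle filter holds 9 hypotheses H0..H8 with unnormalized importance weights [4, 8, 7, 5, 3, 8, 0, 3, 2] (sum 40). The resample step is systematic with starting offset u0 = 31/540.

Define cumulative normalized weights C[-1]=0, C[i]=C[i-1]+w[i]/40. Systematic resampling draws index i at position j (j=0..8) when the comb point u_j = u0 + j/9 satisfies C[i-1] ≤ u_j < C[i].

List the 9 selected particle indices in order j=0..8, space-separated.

C = [1/10, 3/10, 19/40, 3/5, 27/40, 7/8, 7/8, 19/20, 1]
j=0: u_0=31/540 ∈ [0, 1/10) → index 0
j=1: u_1=91/540 ∈ [1/10, 3/10) → index 1
j=2: u_2=151/540 ∈ [1/10, 3/10) → index 1
j=3: u_3=211/540 ∈ [3/10, 19/40) → index 2
j=4: u_4=271/540 ∈ [19/40, 3/5) → index 3
j=5: u_5=331/540 ∈ [3/5, 27/40) → index 4
j=6: u_6=391/540 ∈ [27/40, 7/8) → index 5
j=7: u_7=451/540 ∈ [27/40, 7/8) → index 5
j=8: u_8=511/540 ∈ [7/8, 19/20) → index 7

0 1 1 2 3 4 5 5 7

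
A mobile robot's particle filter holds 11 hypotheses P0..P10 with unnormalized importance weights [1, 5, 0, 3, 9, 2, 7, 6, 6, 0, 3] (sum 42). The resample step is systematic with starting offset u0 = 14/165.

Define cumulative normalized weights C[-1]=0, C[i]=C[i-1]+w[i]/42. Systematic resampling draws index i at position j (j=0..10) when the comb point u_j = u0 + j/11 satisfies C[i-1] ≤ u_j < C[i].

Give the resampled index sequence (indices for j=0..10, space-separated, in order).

1 3 4 4 5 6 6 7 8 8 10

C = [1/42, 1/7, 1/7, 3/14, 3/7, 10/21, 9/14, 11/14, 13/14, 13/14, 1]
j=0: u_0=14/165 ∈ [1/42, 1/7) → index 1
j=1: u_1=29/165 ∈ [1/7, 3/14) → index 3
j=2: u_2=4/15 ∈ [3/14, 3/7) → index 4
j=3: u_3=59/165 ∈ [3/14, 3/7) → index 4
j=4: u_4=74/165 ∈ [3/7, 10/21) → index 5
j=5: u_5=89/165 ∈ [10/21, 9/14) → index 6
j=6: u_6=104/165 ∈ [10/21, 9/14) → index 6
j=7: u_7=119/165 ∈ [9/14, 11/14) → index 7
j=8: u_8=134/165 ∈ [11/14, 13/14) → index 8
j=9: u_9=149/165 ∈ [11/14, 13/14) → index 8
j=10: u_10=164/165 ∈ [13/14, 1) → index 10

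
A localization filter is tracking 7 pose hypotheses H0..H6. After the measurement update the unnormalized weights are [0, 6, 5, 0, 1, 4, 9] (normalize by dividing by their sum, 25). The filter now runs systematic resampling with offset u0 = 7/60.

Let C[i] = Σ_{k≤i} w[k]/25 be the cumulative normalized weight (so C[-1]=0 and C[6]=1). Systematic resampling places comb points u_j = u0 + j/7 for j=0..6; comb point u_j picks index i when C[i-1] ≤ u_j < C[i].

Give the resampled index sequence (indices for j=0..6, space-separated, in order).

1 2 2 5 6 6 6

C = [0, 6/25, 11/25, 11/25, 12/25, 16/25, 1]
j=0: u_0=7/60 ∈ [0, 6/25) → index 1
j=1: u_1=109/420 ∈ [6/25, 11/25) → index 2
j=2: u_2=169/420 ∈ [6/25, 11/25) → index 2
j=3: u_3=229/420 ∈ [12/25, 16/25) → index 5
j=4: u_4=289/420 ∈ [16/25, 1) → index 6
j=5: u_5=349/420 ∈ [16/25, 1) → index 6
j=6: u_6=409/420 ∈ [16/25, 1) → index 6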